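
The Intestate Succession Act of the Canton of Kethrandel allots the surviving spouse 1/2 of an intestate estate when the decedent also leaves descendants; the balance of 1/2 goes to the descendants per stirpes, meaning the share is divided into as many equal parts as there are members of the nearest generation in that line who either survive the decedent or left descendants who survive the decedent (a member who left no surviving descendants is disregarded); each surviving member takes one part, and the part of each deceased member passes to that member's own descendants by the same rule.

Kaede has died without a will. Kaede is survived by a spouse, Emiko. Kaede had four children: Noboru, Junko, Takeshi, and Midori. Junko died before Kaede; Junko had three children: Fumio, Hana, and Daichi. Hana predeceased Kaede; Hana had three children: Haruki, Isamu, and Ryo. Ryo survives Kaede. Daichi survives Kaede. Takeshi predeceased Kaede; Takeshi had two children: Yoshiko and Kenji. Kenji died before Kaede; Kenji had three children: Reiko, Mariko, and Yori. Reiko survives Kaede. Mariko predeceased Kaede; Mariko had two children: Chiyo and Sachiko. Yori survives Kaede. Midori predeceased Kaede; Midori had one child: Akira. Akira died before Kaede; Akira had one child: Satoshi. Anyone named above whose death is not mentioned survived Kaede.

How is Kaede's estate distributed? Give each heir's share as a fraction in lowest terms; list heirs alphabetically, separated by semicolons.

Chiyo 1/96; Daichi 1/24; Emiko 1/2; Fumio 1/24; Haruki 1/72; Isamu 1/72; Noboru 1/8; Reiko 1/48; Ryo 1/72; Sachiko 1/96; Satoshi 1/8; Yori 1/48; Yoshiko 1/16

Emiko, as surviving spouse, takes 1/2.
The remaining 1/2 passes to Kaede's descendants per stirpes.
The 1/2 is divided into 4 equal shares of 1/8 among Noboru, Junko, Takeshi, Midori.
Noboru is living and takes 1/8.
Junko predeceased; the 1/8 allotted to Junko's branch passes to Junko's issue by representation.
The 1/8 is divided into 3 equal shares of 1/24 among Fumio, Hana, Daichi.
Fumio is living and takes 1/24.
Hana predeceased; the 1/24 allotted to Hana's branch passes to Hana's issue by representation.
The 1/24 is divided into 3 equal shares of 1/72 among Haruki, Isamu, Ryo.
Haruki is living and takes 1/72.
Isamu is living and takes 1/72.
Ryo is living and takes 1/72.
Daichi is living and takes 1/24.
Takeshi predeceased; the 1/8 allotted to Takeshi's branch passes to Takeshi's issue by representation.
The 1/8 is divided into 2 equal shares of 1/16 among Yoshiko, Kenji.
Yoshiko is living and takes 1/16.
Kenji predeceased; the 1/16 allotted to Kenji's branch passes to Kenji's issue by representation.
The 1/16 is divided into 3 equal shares of 1/48 among Reiko, Mariko, Yori.
Reiko is living and takes 1/48.
Mariko predeceased; the 1/48 allotted to Mariko's branch passes to Mariko's issue by representation.
The 1/48 is divided into 2 equal shares of 1/96 among Chiyo, Sachiko.
Chiyo is living and takes 1/96.
Sachiko is living and takes 1/96.
Yori is living and takes 1/48.
Midori predeceased; the 1/8 allotted to Midori's branch passes to Midori's issue by representation.
Akira's line is the sole branch at this level, so the full 1/8 passes to Akira's issue by representation.
Satoshi is the sole taker at this level and receives the full 1/8.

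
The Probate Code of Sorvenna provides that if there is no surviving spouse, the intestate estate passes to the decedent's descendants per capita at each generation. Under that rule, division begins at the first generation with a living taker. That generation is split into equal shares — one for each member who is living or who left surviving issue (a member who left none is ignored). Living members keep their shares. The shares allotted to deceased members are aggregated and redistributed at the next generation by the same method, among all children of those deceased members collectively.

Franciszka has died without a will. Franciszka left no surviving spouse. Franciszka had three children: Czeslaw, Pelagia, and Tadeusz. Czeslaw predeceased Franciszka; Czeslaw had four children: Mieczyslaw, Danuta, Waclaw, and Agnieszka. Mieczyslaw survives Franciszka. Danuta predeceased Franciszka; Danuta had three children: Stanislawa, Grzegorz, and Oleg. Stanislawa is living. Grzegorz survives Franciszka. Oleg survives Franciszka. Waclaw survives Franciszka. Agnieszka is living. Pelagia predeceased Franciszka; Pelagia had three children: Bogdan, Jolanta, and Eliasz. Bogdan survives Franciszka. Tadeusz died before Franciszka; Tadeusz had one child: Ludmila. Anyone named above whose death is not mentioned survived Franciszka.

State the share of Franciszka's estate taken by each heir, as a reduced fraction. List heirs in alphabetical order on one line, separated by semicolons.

There is no surviving spouse, so the entire estate passes to Franciszka's descendants per capita at each generation.
No one at generation 1 (Czeslaw, Pelagia, Tadeusz) is living; moving to the next generation.
At generation 2 (Mieczyslaw, Danuta, Waclaw, Agnieszka, Bogdan, Jolanta, Eliasz, Ludmila) there are 8 shares of (1)/8 = 1/8 each.
Living: Mieczyslaw, Waclaw, Agnieszka, Bogdan, Jolanta, Eliasz, and Ludmila — each takes 1/8.
Deceased: Danuta. That 1/8 share is carried to generation 3.
At generation 3 (Stanislawa, Grzegorz, Oleg) there are 3 shares of (1/8)/3 = 1/24 each.
Living: Stanislawa, Grzegorz, and Oleg — each takes 1/24.

Agnieszka 1/8; Bogdan 1/8; Eliasz 1/8; Grzegorz 1/24; Jolanta 1/8; Ludmila 1/8; Mieczyslaw 1/8; Oleg 1/24; Stanislawa 1/24; Waclaw 1/8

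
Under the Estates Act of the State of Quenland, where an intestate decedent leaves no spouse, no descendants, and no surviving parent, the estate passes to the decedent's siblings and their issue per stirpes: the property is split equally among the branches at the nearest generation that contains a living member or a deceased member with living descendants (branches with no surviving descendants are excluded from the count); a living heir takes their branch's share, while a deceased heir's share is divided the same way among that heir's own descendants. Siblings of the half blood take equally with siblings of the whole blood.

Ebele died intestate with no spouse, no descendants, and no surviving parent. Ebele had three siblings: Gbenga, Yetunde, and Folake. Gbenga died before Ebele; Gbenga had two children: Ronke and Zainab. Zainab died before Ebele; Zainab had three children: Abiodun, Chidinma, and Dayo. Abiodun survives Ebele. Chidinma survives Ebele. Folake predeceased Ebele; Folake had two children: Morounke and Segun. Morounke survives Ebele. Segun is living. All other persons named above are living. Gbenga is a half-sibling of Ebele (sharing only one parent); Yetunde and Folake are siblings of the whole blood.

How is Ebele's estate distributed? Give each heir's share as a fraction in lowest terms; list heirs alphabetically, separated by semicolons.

No spouse, descendants, or parent survives, so the estate passes to Ebele's siblings per stirpes.
Half-blood and whole-blood siblings take equally under the stated rule.
The estate is divided into 3 equal shares of 1/3 among Gbenga, Yetunde, Folake.
Gbenga predeceased; the 1/3 allotted to Gbenga's branch passes to Gbenga's issue by representation.
The 1/3 is divided into 2 equal shares of 1/6 among Ronke, Zainab.
Ronke is living and takes 1/6.
Zainab predeceased; the 1/6 allotted to Zainab's branch passes to Zainab's issue by representation.
The 1/6 is divided into 3 equal shares of 1/18 among Abiodun, Chidinma, Dayo.
Abiodun is living and takes 1/18.
Chidinma is living and takes 1/18.
Dayo is living and takes 1/18.
Yetunde is living and takes 1/3.
Folake predeceased; the 1/3 allotted to Folake's branch passes to Folake's issue by representation.
The 1/3 is divided into 2 equal shares of 1/6 among Morounke, Segun.
Morounke is living and takes 1/6.
Segun is living and takes 1/6.

Abiodun 1/18; Chidinma 1/18; Dayo 1/18; Morounke 1/6; Ronke 1/6; Segun 1/6; Yetunde 1/3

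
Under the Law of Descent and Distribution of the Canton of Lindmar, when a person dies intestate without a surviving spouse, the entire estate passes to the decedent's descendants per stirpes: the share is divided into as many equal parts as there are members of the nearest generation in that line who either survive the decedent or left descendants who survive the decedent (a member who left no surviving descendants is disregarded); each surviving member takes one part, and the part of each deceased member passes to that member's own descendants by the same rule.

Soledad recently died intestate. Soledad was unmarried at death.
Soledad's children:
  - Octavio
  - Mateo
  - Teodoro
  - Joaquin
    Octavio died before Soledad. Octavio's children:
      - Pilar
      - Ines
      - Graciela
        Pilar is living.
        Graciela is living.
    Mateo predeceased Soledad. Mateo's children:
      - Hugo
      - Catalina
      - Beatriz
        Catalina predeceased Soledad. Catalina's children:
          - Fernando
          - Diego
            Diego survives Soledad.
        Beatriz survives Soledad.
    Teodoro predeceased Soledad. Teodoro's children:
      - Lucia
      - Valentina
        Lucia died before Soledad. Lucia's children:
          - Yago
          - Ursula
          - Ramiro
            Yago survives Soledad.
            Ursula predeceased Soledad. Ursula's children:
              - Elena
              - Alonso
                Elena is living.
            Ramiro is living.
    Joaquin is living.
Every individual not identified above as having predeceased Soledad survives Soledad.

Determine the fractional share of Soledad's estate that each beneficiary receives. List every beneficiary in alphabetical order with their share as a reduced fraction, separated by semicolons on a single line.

Alonso 1/48; Beatriz 1/12; Diego 1/24; Elena 1/48; Fernando 1/24; Graciela 1/12; Hugo 1/12; Ines 1/12; Joaquin 1/4; Pilar 1/12; Ramiro 1/24; Valentina 1/8; Yago 1/24

There is no surviving spouse, so the entire estate passes to Soledad's descendants per stirpes.
The estate is divided into 4 equal shares of 1/4 among Octavio, Mateo, Teodoro, Joaquin.
Octavio predeceased; the 1/4 allotted to Octavio's branch passes to Octavio's issue by representation.
The 1/4 is divided into 3 equal shares of 1/12 among Pilar, Ines, Graciela.
Pilar is living and takes 1/12.
Ines is living and takes 1/12.
Graciela is living and takes 1/12.
Mateo predeceased; the 1/4 allotted to Mateo's branch passes to Mateo's issue by representation.
The 1/4 is divided into 3 equal shares of 1/12 among Hugo, Catalina, Beatriz.
Hugo is living and takes 1/12.
Catalina predeceased; the 1/12 allotted to Catalina's branch passes to Catalina's issue by representation.
The 1/12 is divided into 2 equal shares of 1/24 among Fernando, Diego.
Fernando is living and takes 1/24.
Diego is living and takes 1/24.
Beatriz is living and takes 1/12.
Teodoro predeceased; the 1/4 allotted to Teodoro's branch passes to Teodoro's issue by representation.
The 1/4 is divided into 2 equal shares of 1/8 among Lucia, Valentina.
Lucia predeceased; the 1/8 allotted to Lucia's branch passes to Lucia's issue by representation.
The 1/8 is divided into 3 equal shares of 1/24 among Yago, Ursula, Ramiro.
Yago is living and takes 1/24.
Ursula predeceased; the 1/24 allotted to Ursula's branch passes to Ursula's issue by representation.
The 1/24 is divided into 2 equal shares of 1/48 among Elena, Alonso.
Elena is living and takes 1/48.
Alonso is living and takes 1/48.
Ramiro is living and takes 1/24.
Valentina is living and takes 1/8.
Joaquin is living and takes 1/4.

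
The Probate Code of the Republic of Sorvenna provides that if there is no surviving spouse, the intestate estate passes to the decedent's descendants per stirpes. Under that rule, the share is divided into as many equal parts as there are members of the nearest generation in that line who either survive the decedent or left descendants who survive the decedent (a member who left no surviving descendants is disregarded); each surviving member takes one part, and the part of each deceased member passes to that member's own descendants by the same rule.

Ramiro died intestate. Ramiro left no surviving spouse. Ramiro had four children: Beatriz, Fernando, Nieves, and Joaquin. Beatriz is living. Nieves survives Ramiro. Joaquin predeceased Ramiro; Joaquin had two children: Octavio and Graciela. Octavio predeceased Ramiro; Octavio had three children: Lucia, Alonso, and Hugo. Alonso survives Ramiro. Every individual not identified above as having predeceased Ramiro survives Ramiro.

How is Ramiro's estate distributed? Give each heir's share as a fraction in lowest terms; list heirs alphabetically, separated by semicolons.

Alonso 1/24; Beatriz 1/4; Fernando 1/4; Graciela 1/8; Hugo 1/24; Lucia 1/24; Nieves 1/4

There is no surviving spouse, so the entire estate passes to Ramiro's descendants per stirpes.
The estate is divided into 4 equal shares of 1/4 among Beatriz, Fernando, Nieves, Joaquin.
Beatriz is living and takes 1/4.
Fernando is living and takes 1/4.
Nieves is living and takes 1/4.
Joaquin predeceased; the 1/4 allotted to Joaquin's branch passes to Joaquin's issue by representation.
The 1/4 is divided into 2 equal shares of 1/8 among Octavio, Graciela.
Octavio predeceased; the 1/8 allotted to Octavio's branch passes to Octavio's issue by representation.
The 1/8 is divided into 3 equal shares of 1/24 among Lucia, Alonso, Hugo.
Lucia is living and takes 1/24.
Alonso is living and takes 1/24.
Hugo is living and takes 1/24.
Graciela is living and takes 1/8.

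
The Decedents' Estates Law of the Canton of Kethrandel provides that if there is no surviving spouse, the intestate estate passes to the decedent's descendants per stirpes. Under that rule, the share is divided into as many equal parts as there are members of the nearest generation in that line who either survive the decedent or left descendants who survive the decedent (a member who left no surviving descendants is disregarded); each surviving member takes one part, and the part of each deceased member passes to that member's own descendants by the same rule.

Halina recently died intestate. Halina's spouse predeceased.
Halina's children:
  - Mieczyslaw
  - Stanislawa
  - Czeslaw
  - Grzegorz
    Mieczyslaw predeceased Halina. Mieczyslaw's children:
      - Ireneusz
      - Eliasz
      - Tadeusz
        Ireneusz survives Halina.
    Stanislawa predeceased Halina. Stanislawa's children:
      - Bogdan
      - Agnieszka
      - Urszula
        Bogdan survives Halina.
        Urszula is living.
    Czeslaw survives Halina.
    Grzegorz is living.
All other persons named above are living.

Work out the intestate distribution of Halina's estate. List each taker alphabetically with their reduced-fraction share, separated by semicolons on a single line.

There is no surviving spouse, so the entire estate passes to Halina's descendants per stirpes.
The estate is divided into 4 equal shares of 1/4 among Mieczyslaw, Stanislawa, Czeslaw, Grzegorz.
Mieczyslaw predeceased; the 1/4 allotted to Mieczyslaw's branch passes to Mieczyslaw's issue by representation.
The 1/4 is divided into 3 equal shares of 1/12 among Ireneusz, Eliasz, Tadeusz.
Ireneusz is living and takes 1/12.
Eliasz is living and takes 1/12.
Tadeusz is living and takes 1/12.
Stanislawa predeceased; the 1/4 allotted to Stanislawa's branch passes to Stanislawa's issue by representation.
The 1/4 is divided into 3 equal shares of 1/12 among Bogdan, Agnieszka, Urszula.
Bogdan is living and takes 1/12.
Agnieszka is living and takes 1/12.
Urszula is living and takes 1/12.
Czeslaw is living and takes 1/4.
Grzegorz is living and takes 1/4.

Agnieszka 1/12; Bogdan 1/12; Czeslaw 1/4; Eliasz 1/12; Grzegorz 1/4; Ireneusz 1/12; Tadeusz 1/12; Urszula 1/12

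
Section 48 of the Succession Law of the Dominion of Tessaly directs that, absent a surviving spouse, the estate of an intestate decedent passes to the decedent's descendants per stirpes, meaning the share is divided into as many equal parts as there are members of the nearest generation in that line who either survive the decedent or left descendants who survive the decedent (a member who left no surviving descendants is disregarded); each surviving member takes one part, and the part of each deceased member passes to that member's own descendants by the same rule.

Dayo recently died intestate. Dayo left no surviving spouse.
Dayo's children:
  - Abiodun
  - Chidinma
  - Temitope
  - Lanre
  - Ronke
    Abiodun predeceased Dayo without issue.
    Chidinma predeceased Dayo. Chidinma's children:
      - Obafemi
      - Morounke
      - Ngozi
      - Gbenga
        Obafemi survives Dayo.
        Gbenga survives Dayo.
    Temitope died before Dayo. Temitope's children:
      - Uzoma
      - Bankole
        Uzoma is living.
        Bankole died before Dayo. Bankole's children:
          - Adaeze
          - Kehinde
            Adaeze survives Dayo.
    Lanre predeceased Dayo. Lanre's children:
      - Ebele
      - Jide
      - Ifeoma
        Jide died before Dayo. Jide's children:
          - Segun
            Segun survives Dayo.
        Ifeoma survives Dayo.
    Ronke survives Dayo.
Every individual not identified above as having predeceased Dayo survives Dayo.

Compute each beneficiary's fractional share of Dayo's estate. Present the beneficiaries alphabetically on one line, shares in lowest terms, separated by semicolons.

There is no surviving spouse, so the entire estate passes to Dayo's descendants per stirpes.
Abiodun left no surviving issue, so that branch lapses and is disregarded.
The estate is divided into 4 equal shares of 1/4 among Chidinma, Temitope, Lanre, Ronke.
Chidinma predeceased; the 1/4 allotted to Chidinma's branch passes to Chidinma's issue by representation.
The 1/4 is divided into 4 equal shares of 1/16 among Obafemi, Morounke, Ngozi, Gbenga.
Obafemi is living and takes 1/16.
Morounke is living and takes 1/16.
Ngozi is living and takes 1/16.
Gbenga is living and takes 1/16.
Temitope predeceased; the 1/4 allotted to Temitope's branch passes to Temitope's issue by representation.
The 1/4 is divided into 2 equal shares of 1/8 among Uzoma, Bankole.
Uzoma is living and takes 1/8.
Bankole predeceased; the 1/8 allotted to Bankole's branch passes to Bankole's issue by representation.
The 1/8 is divided into 2 equal shares of 1/16 among Adaeze, Kehinde.
Adaeze is living and takes 1/16.
Kehinde is living and takes 1/16.
Lanre predeceased; the 1/4 allotted to Lanre's branch passes to Lanre's issue by representation.
The 1/4 is divided into 3 equal shares of 1/12 among Ebele, Jide, Ifeoma.
Ebele is living and takes 1/12.
Jide predeceased; the 1/12 allotted to Jide's branch passes to Jide's issue by representation.
Segun is the sole taker at this level and receives the full 1/12.
Ifeoma is living and takes 1/12.
Ronke is living and takes 1/4.

Adaeze 1/16; Ebele 1/12; Gbenga 1/16; Ifeoma 1/12; Kehinde 1/16; Morounke 1/16; Ngozi 1/16; Obafemi 1/16; Ronke 1/4; Segun 1/12; Uzoma 1/8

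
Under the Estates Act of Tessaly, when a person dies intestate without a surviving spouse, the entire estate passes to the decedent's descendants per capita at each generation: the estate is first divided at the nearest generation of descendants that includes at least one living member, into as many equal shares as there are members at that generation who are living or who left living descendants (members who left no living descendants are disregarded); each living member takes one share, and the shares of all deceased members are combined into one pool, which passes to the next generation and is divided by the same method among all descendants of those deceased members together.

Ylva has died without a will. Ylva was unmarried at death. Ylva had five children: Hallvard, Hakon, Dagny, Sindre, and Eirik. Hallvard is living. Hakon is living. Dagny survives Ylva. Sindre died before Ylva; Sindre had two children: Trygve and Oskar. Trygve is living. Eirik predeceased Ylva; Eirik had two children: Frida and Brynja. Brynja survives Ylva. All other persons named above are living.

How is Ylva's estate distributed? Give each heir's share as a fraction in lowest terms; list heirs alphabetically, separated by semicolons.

There is no surviving spouse, so the entire estate passes to Ylva's descendants per capita at each generation.
At generation 1 (Hallvard, Hakon, Dagny, Sindre, Eirik) there are 5 shares of (1)/5 = 1/5 each.
Living: Hallvard, Hakon, and Dagny — each takes 1/5.
Deceased: Sindre and Eirik. Their combined 2/5 is pooled and carried to generation 2.
At generation 2 (Trygve, Oskar, Frida, Brynja) there are 4 shares of (2/5)/4 = 1/10 each.
Living: Trygve, Oskar, Frida, and Brynja — each takes 1/10.

Brynja 1/10; Dagny 1/5; Frida 1/10; Hakon 1/5; Hallvard 1/5; Oskar 1/10; Trygve 1/10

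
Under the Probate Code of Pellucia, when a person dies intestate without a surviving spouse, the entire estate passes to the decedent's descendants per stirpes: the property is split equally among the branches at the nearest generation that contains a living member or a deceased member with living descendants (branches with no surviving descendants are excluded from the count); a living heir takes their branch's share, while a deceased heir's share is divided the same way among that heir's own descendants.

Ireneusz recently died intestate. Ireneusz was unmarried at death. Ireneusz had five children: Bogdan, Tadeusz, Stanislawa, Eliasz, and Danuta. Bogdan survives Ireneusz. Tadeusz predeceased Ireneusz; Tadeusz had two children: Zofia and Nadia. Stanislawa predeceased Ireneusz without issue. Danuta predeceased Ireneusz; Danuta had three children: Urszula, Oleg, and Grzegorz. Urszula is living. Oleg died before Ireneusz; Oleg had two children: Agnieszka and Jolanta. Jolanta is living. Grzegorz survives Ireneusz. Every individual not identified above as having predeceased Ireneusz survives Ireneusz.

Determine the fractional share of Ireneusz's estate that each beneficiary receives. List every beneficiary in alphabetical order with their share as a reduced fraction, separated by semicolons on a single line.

There is no surviving spouse, so the entire estate passes to Ireneusz's descendants per stirpes.
Stanislawa left no surviving issue, so that branch lapses and is disregarded.
The estate is divided into 4 equal shares of 1/4 among Bogdan, Tadeusz, Eliasz, Danuta.
Bogdan is living and takes 1/4.
Tadeusz predeceased; the 1/4 allotted to Tadeusz's branch passes to Tadeusz's issue by representation.
The 1/4 is divided into 2 equal shares of 1/8 among Zofia, Nadia.
Zofia is living and takes 1/8.
Nadia is living and takes 1/8.
Eliasz is living and takes 1/4.
Danuta predeceased; the 1/4 allotted to Danuta's branch passes to Danuta's issue by representation.
The 1/4 is divided into 3 equal shares of 1/12 among Urszula, Oleg, Grzegorz.
Urszula is living and takes 1/12.
Oleg predeceased; the 1/12 allotted to Oleg's branch passes to Oleg's issue by representation.
The 1/12 is divided into 2 equal shares of 1/24 among Agnieszka, Jolanta.
Agnieszka is living and takes 1/24.
Jolanta is living and takes 1/24.
Grzegorz is living and takes 1/12.

Agnieszka 1/24; Bogdan 1/4; Eliasz 1/4; Grzegorz 1/12; Jolanta 1/24; Nadia 1/8; Urszula 1/12; Zofia 1/8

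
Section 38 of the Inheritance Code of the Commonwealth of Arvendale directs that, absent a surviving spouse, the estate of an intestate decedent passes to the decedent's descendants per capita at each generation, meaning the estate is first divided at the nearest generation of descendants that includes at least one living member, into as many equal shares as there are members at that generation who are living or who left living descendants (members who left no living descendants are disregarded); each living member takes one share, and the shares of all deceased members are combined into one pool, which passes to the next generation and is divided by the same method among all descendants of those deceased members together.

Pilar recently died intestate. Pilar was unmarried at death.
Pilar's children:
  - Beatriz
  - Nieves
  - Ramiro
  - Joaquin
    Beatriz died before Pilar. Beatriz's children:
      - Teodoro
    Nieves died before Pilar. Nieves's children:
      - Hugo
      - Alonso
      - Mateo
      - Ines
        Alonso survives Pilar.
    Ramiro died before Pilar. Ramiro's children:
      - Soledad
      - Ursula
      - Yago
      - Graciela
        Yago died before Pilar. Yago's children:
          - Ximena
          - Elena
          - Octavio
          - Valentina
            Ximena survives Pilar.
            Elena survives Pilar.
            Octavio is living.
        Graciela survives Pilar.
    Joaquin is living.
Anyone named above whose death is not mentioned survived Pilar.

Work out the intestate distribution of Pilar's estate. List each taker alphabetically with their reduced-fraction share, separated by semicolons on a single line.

There is no surviving spouse, so the entire estate passes to Pilar's descendants per capita at each generation.
At generation 1 (Beatriz, Nieves, Ramiro, Joaquin) there are 4 shares of (1)/4 = 1/4 each.
Living: Joaquin — each takes 1/4.
Deceased: Beatriz, Nieves, and Ramiro. Their combined 3/4 is pooled and carried to generation 2.
At generation 2 (Teodoro, Hugo, Alonso, Mateo, Ines, Soledad, Ursula, Yago, Graciela) there are 9 shares of (3/4)/9 = 1/12 each.
Living: Teodoro, Hugo, Alonso, Mateo, Ines, Soledad, Ursula, and Graciela — each takes 1/12.
Deceased: Yago. That 1/12 share is carried to generation 3.
At generation 3 (Ximena, Elena, Octavio, Valentina) there are 4 shares of (1/12)/4 = 1/48 each.
Living: Ximena, Elena, Octavio, and Valentina — each takes 1/48.

Alonso 1/12; Elena 1/48; Graciela 1/12; Hugo 1/12; Ines 1/12; Joaquin 1/4; Mateo 1/12; Octavio 1/48; Soledad 1/12; Teodoro 1/12; Ursula 1/12; Valentina 1/48; Ximena 1/48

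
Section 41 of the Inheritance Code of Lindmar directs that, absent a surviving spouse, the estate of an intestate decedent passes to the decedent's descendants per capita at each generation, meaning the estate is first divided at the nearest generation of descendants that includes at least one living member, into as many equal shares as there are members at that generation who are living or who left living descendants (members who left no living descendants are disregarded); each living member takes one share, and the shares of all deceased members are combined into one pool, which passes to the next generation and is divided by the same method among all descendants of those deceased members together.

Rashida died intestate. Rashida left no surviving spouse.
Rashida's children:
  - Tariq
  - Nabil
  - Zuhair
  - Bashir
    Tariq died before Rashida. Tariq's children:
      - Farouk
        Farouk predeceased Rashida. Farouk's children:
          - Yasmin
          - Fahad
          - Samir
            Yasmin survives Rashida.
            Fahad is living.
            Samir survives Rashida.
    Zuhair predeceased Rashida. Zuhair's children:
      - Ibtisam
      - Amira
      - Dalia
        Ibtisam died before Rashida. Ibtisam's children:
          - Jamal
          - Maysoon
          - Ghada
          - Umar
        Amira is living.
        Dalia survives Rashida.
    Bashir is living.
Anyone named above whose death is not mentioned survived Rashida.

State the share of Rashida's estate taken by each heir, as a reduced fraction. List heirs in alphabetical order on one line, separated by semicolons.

Amira 1/8; Bashir 1/4; Dalia 1/8; Fahad 1/28; Ghada 1/28; Jamal 1/28; Maysoon 1/28; Nabil 1/4; Samir 1/28; Umar 1/28; Yasmin 1/28

There is no surviving spouse, so the entire estate passes to Rashida's descendants per capita at each generation.
At generation 1 (Tariq, Nabil, Zuhair, Bashir) there are 4 shares of (1)/4 = 1/4 each.
Living: Nabil and Bashir — each takes 1/4.
Deceased: Tariq and Zuhair. Their combined 1/2 is pooled and carried to generation 2.
At generation 2 (Farouk, Ibtisam, Amira, Dalia) there are 4 shares of (1/2)/4 = 1/8 each.
Living: Amira and Dalia — each takes 1/8.
Deceased: Farouk and Ibtisam. Their combined 1/4 is pooled and carried to generation 3.
At generation 3 (Yasmin, Fahad, Samir, Jamal, Maysoon, Ghada, Umar) there are 7 shares of (1/4)/7 = 1/28 each.
Living: Yasmin, Fahad, Samir, Jamal, Maysoon, Ghada, and Umar — each takes 1/28.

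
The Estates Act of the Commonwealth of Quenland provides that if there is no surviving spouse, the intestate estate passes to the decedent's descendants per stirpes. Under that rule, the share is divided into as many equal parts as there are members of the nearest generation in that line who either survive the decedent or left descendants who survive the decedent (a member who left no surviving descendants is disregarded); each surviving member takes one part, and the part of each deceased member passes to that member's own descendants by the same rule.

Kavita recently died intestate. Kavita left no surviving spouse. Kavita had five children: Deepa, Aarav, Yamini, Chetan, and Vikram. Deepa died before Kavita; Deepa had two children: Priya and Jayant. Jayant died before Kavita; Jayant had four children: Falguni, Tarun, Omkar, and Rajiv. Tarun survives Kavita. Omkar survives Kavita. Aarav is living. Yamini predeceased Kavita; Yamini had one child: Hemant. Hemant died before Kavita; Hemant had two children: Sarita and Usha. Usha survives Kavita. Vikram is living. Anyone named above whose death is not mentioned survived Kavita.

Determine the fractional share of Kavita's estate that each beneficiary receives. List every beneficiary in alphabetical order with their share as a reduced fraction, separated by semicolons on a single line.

There is no surviving spouse, so the entire estate passes to Kavita's descendants per stirpes.
The estate is divided into 5 equal shares of 1/5 among Deepa, Aarav, Yamini, Chetan, Vikram.
Deepa predeceased; the 1/5 allotted to Deepa's branch passes to Deepa's issue by representation.
The 1/5 is divided into 2 equal shares of 1/10 among Priya, Jayant.
Priya is living and takes 1/10.
Jayant predeceased; the 1/10 allotted to Jayant's branch passes to Jayant's issue by representation.
The 1/10 is divided into 4 equal shares of 1/40 among Falguni, Tarun, Omkar, Rajiv.
Falguni is living and takes 1/40.
Tarun is living and takes 1/40.
Omkar is living and takes 1/40.
Rajiv is living and takes 1/40.
Aarav is living and takes 1/5.
Yamini predeceased; the 1/5 allotted to Yamini's branch passes to Yamini's issue by representation.
Hemant's line is the sole branch at this level, so the full 1/5 passes to Hemant's issue by representation.
The 1/5 is divided into 2 equal shares of 1/10 among Sarita, Usha.
Sarita is living and takes 1/10.
Usha is living and takes 1/10.
Chetan is living and takes 1/5.
Vikram is living and takes 1/5.

Aarav 1/5; Chetan 1/5; Falguni 1/40; Omkar 1/40; Priya 1/10; Rajiv 1/40; Sarita 1/10; Tarun 1/40; Usha 1/10; Vikram 1/5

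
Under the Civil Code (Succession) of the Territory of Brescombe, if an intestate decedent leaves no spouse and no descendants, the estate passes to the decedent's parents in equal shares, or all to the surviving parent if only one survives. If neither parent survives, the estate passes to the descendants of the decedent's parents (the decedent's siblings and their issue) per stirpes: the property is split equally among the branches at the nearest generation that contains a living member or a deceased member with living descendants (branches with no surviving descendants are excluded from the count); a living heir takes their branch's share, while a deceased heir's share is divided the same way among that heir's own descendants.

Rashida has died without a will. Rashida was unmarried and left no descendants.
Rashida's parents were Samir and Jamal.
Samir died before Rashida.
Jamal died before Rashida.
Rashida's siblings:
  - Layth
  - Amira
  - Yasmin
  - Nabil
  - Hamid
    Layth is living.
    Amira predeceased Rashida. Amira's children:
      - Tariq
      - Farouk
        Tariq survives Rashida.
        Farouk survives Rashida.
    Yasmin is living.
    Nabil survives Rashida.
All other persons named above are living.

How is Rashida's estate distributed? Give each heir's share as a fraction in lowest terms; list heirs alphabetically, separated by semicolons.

Neither parent survives and there are no descendants, so the estate passes to Rashida's siblings and their issue per stirpes.
The estate is divided into 5 equal shares of 1/5 among Layth, Amira, Yasmin, Nabil, Hamid.
Layth is living and takes 1/5.
Amira predeceased; the 1/5 allotted to Amira's branch passes to Amira's issue by representation.
The 1/5 is divided into 2 equal shares of 1/10 among Tariq, Farouk.
Tariq is living and takes 1/10.
Farouk is living and takes 1/10.
Yasmin is living and takes 1/5.
Nabil is living and takes 1/5.
Hamid is living and takes 1/5.

Farouk 1/10; Hamid 1/5; Layth 1/5; Nabil 1/5; Tariq 1/10; Yasmin 1/5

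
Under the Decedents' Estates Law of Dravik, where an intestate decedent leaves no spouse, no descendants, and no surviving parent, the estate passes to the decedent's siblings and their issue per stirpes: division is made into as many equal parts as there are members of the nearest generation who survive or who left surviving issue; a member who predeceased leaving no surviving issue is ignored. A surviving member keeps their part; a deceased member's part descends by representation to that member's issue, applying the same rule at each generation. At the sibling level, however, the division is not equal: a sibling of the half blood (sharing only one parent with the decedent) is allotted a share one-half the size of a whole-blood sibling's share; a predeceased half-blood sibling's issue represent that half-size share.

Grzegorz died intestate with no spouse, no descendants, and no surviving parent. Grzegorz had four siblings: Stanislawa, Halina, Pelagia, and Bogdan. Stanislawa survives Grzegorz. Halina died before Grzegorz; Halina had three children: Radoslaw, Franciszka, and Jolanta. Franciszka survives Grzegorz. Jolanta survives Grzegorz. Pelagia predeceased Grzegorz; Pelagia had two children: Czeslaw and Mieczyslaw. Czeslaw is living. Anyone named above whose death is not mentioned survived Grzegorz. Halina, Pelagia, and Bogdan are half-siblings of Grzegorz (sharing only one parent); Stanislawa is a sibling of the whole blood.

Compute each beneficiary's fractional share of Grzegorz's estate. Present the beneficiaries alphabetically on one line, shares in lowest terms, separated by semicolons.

Bogdan 1/5; Czeslaw 1/10; Franciszka 1/15; Jolanta 1/15; Mieczyslaw 1/10; Radoslaw 1/15; Stanislawa 2/5

No spouse, descendants, or parent survives, so the estate passes to Grzegorz's siblings per stirpes.
Half-blood siblings count for one-half the weight of whole-blood siblings at the initial division.
Dividing 1 in proportion to weights (total weight 5/2): Stanislawa (weight 1) → 2/5; Halina (weight 1/2) → 1/5; Pelagia (weight 1/2) → 1/5; Bogdan (weight 1/2) → 1/5.
Stanislawa is living and takes 2/5.
Halina predeceased; the 1/5 allotted to Halina's branch passes to Halina's issue by representation.
The 1/5 is divided into 3 equal shares of 1/15 among Radoslaw, Franciszka, Jolanta.
Radoslaw is living and takes 1/15.
Franciszka is living and takes 1/15.
Jolanta is living and takes 1/15.
Pelagia predeceased; the 1/5 allotted to Pelagia's branch passes to Pelagia's issue by representation.
The 1/5 is divided into 2 equal shares of 1/10 among Czeslaw, Mieczyslaw.
Czeslaw is living and takes 1/10.
Mieczyslaw is living and takes 1/10.
Bogdan is living and takes 1/5.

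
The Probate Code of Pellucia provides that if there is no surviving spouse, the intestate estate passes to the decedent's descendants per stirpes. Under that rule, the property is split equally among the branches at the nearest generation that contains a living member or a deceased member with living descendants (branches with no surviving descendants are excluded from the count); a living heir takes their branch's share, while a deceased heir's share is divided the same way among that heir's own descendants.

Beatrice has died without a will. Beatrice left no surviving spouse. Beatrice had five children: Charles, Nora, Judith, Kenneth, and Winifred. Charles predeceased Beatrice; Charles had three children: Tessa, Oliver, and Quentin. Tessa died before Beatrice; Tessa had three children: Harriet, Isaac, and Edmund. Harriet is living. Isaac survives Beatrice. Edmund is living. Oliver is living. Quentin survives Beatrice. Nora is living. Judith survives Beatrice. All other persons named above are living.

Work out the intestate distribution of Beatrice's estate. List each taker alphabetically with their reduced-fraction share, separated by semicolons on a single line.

There is no surviving spouse, so the entire estate passes to Beatrice's descendants per stirpes.
The estate is divided into 5 equal shares of 1/5 among Charles, Nora, Judith, Kenneth, Winifred.
Charles predeceased; the 1/5 allotted to Charles's branch passes to Charles's issue by representation.
The 1/5 is divided into 3 equal shares of 1/15 among Tessa, Oliver, Quentin.
Tessa predeceased; the 1/15 allotted to Tessa's branch passes to Tessa's issue by representation.
The 1/15 is divided into 3 equal shares of 1/45 among Harriet, Isaac, Edmund.
Harriet is living and takes 1/45.
Isaac is living and takes 1/45.
Edmund is living and takes 1/45.
Oliver is living and takes 1/15.
Quentin is living and takes 1/15.
Nora is living and takes 1/5.
Judith is living and takes 1/5.
Kenneth is living and takes 1/5.
Winifred is living and takes 1/5.

Edmund 1/45; Harriet 1/45; Isaac 1/45; Judith 1/5; Kenneth 1/5; Nora 1/5; Oliver 1/15; Quentin 1/15; Winifred 1/5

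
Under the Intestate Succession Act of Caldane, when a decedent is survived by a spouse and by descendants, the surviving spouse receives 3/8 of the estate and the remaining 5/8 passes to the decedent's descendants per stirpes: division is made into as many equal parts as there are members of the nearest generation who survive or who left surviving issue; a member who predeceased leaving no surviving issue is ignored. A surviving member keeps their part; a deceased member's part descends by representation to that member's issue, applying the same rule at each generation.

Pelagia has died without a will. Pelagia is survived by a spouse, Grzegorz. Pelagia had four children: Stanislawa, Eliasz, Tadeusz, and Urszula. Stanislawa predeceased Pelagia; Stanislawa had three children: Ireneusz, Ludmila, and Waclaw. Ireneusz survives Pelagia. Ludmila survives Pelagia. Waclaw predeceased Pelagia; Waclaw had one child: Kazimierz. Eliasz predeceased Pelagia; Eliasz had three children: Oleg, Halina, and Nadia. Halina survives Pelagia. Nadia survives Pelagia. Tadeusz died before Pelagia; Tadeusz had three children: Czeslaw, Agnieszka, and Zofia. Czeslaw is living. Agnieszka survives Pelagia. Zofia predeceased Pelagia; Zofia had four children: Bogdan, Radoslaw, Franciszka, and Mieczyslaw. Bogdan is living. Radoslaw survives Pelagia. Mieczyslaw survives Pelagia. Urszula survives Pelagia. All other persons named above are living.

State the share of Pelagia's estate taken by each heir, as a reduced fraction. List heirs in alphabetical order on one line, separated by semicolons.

Grzegorz, as surviving spouse, takes 3/8.
The remaining 5/8 passes to Pelagia's descendants per stirpes.
The 5/8 is divided into 4 equal shares of 5/32 among Stanislawa, Eliasz, Tadeusz, Urszula.
Stanislawa predeceased; the 5/32 allotted to Stanislawa's branch passes to Stanislawa's issue by representation.
The 5/32 is divided into 3 equal shares of 5/96 among Ireneusz, Ludmila, Waclaw.
Ireneusz is living and takes 5/96.
Ludmila is living and takes 5/96.
Waclaw predeceased; the 5/96 allotted to Waclaw's branch passes to Waclaw's issue by representation.
Kazimierz is the sole taker at this level and receives the full 5/96.
Eliasz predeceased; the 5/32 allotted to Eliasz's branch passes to Eliasz's issue by representation.
The 5/32 is divided into 3 equal shares of 5/96 among Oleg, Halina, Nadia.
Oleg is living and takes 5/96.
Halina is living and takes 5/96.
Nadia is living and takes 5/96.
Tadeusz predeceased; the 5/32 allotted to Tadeusz's branch passes to Tadeusz's issue by representation.
The 5/32 is divided into 3 equal shares of 5/96 among Czeslaw, Agnieszka, Zofia.
Czeslaw is living and takes 5/96.
Agnieszka is living and takes 5/96.
Zofia predeceased; the 5/96 allotted to Zofia's branch passes to Zofia's issue by representation.
The 5/96 is divided into 4 equal shares of 5/384 among Bogdan, Radoslaw, Franciszka, Mieczyslaw.
Bogdan is living and takes 5/384.
Radoslaw is living and takes 5/384.
Franciszka is living and takes 5/384.
Mieczyslaw is living and takes 5/384.
Urszula is living and takes 5/32.

Agnieszka 5/96; Bogdan 5/384; Czeslaw 5/96; Franciszka 5/384; Grzegorz 3/8; Halina 5/96; Ireneusz 5/96; Kazimierz 5/96; Ludmila 5/96; Mieczyslaw 5/384; Nadia 5/96; Oleg 5/96; Radoslaw 5/384; Urszula 5/32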